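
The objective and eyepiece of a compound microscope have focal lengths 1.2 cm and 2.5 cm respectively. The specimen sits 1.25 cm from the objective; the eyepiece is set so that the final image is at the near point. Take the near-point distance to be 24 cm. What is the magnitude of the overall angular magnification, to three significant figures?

254

Objective: 1/d_i = 1/f_obj - 1/d_o = 1/1.2 - 1/1.25 = 0.03333 cm^-1, so d_i = 30.000 cm.
m_obj = -d_i/d_o = -30.000/1.25 = -24.000.
Eyepiece angular magnification (image at near point): M_eye = 1 + D/f_e = 1 + 24/2.5 = 10.600.
Overall M = m_obj x M_eye = (-24.000)(10.600) = -254.40.
|M| = 254.40.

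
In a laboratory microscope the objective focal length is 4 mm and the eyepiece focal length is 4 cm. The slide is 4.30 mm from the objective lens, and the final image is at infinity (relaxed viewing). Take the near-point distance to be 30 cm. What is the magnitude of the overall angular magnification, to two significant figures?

100

Convert to cm: f_obj = 4 mm = 0.4 cm; d_o = 4.30 mm = 0.43 cm.
Objective: 1/d_i = 1/f_obj - 1/d_o = 1/0.4 - 1/0.43 = 0.17442 cm^-1, so d_i = 5.733 cm.
m_obj = -d_i/d_o = -5.733/0.43 = -13.333.
Eyepiece angular magnification (image at infinity): M_eye = D/f_e = 30/4 = 7.500.
Overall M = m_obj x M_eye = (-13.333)(7.500) = -100.00.
|M| = 100.00.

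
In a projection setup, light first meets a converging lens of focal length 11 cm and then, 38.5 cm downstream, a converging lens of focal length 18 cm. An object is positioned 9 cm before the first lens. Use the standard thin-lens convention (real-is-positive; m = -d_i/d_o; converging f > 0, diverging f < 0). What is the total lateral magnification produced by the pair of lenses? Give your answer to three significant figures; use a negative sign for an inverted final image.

First lens: d_i1 = 1/(1/11 - 1/9) = -49.500 cm.
m_1 = -(-49.500)/9 = 5.5000.
The intermediate image is virtual, 49.500 cm to the left of lens 1, so d_o2 = L - d_i1 = 38.5 - (-49.500) = 88.000 cm.
Second lens: d_i2 = 1/(1/18 - 1/(88.000)) = 22.629 cm.
m_2 = -(22.629)/(88.000) = -0.2571.
Overall magnification: m = m_1 m_2 = -1.4143.

-1.41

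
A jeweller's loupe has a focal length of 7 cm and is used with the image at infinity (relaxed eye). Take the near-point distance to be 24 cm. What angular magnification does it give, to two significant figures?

M = D/f = 24/7 = 3.429.

3.4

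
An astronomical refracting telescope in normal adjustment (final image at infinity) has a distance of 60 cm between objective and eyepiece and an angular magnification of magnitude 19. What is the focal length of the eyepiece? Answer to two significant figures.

In normal adjustment the tube length equals f_obj + f_eye and |M| = f_obj/f_eye.
So f_obj = 19 f_eye and 19 f_eye + f_eye = 60 cm, giving f_eye = 60/20 = 3.000 cm and f_obj = 57.000 cm.

3.0 cm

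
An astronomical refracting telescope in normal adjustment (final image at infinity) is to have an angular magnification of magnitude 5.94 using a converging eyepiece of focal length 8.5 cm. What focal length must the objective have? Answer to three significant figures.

50.5 cm

|M| = f_obj/|f_eye|, so f_obj = |M| x |f_eye| = 5.94 x 8.5 = 50.490 cm.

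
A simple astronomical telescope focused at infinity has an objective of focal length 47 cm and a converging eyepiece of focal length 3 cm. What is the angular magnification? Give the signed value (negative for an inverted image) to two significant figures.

M = -f_obj/f_eye = -47/(3) = -15.667.

-16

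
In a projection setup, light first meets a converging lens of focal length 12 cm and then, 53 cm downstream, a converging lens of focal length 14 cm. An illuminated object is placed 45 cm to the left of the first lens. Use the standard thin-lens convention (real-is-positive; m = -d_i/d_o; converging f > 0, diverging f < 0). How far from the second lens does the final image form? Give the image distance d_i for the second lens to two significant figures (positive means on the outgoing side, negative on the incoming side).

First lens: d_i1 = 1/(1/12 - 1/45) = 16.364 cm.
Object distance for lens 2: d_o2 = 53 - 16.364 = 36.636 cm.
Second lens: d_i2 = 1/(1/14 - 1/(36.636)) = 22.659 cm.

23 cm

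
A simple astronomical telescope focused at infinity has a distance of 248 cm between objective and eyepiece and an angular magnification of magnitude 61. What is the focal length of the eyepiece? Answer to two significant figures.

4.0 cm

In normal adjustment the tube length equals f_obj + f_eye and |M| = f_obj/f_eye.
So f_obj = 61 f_eye and 61 f_eye + f_eye = 248 cm, giving f_eye = 248/62 = 4.000 cm and f_obj = 244.000 cm.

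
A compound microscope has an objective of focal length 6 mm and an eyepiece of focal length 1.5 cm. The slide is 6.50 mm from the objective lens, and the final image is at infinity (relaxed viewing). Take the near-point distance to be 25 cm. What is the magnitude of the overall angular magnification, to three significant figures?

Convert to cm: f_obj = 6 mm = 0.6 cm; d_o = 6.50 mm = 0.65 cm.
Objective: 1/d_i = 1/f_obj - 1/d_o = 1/0.6 - 1/0.65 = 0.12821 cm^-1, so d_i = 7.800 cm.
m_obj = -d_i/d_o = -7.800/0.65 = -12.000.
Eyepiece angular magnification (image at infinity): M_eye = D/f_e = 25/1.5 = 16.667.
Overall M = m_obj x M_eye = (-12.000)(16.667) = -200.00.
|M| = 200.00.

200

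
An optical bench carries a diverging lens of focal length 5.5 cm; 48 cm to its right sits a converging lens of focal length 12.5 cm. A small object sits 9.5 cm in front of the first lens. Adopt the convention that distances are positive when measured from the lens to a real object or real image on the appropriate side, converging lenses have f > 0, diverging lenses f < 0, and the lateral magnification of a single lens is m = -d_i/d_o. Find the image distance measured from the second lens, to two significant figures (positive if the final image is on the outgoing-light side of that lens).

Applying the thin-lens equation to the first lens, 1/(-5.5) = 1/9.5 + 1/d_i1, which gives d_i1 = -3.483 cm.
With d_i1 < 0 the first image is virtual and lies on the object side; the object distance for lens 2 is d_o2 = 48 - (-3.483) = 51.483 cm.
Applying the thin-lens equation again with f_2 = 12.5 cm and d_o2 = 51.483 cm gives d_i2 = 16.508 cm.

17 cm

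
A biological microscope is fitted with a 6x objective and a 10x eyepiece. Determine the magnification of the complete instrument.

60

The overall magnification of a compound microscope is the product of the objective and eyepiece magnifications:
M = M_obj x M_eye = 6 x 10 = 60.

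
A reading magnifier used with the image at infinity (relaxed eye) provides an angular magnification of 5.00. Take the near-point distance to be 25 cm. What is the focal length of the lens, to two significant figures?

5.0 cm

For the image at infinity, M = D/f.
f = D/M = 25/5.0 = 5.000 cm.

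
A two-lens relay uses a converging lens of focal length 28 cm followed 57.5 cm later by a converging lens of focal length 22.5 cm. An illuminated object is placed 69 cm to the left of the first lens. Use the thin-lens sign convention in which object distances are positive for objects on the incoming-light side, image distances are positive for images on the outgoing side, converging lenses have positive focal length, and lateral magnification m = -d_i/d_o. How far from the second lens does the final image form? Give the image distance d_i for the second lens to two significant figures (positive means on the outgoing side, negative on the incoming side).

-19 cm

Applying the thin-lens equation to the first lens, 1/28 = 1/69 + 1/d_i1, which gives d_i1 = 47.122 cm.
Object distance for lens 2: d_o2 = 57.5 - 47.122 = 10.378 cm.
Applying the thin-lens equation again with f_2 = 22.5 cm and d_o2 = 10.378 cm gives d_i2 = -19.263 cm.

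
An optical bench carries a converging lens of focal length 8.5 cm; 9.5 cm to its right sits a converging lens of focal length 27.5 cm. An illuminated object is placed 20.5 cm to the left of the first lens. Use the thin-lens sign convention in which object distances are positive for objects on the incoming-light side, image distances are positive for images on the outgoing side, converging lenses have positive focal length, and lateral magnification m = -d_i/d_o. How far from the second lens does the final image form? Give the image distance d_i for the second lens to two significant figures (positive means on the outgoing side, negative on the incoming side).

4.2 cm

Lens 1: 1/d_i1 = 1/f_1 - 1/d_o1 = 1/8.5 - 1/20.5 = 0.06887 cm^-1, so d_i1 = 14.521 cm.
This image would form 14.521 cm past lens 1, i.e. 5.021 cm beyond lens 2, so it is a virtual object for lens 2: d_o2 = 9.5 - 14.521 = -5.021 cm.
Lens 2: 1/d_i2 = 1/f_2 - 1/d_o2 = 1/27.5 - 1/(-5.021) = 0.23553 cm^-1, so d_i2 = 4.246 cm.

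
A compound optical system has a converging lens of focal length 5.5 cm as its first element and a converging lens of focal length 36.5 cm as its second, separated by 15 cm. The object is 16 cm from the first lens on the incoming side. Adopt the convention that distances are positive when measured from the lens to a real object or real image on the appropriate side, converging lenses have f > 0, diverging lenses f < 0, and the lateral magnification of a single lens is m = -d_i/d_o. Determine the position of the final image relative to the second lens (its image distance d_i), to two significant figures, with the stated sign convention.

-8.1 cm

Applying the thin-lens equation to the first lens, 1/5.5 = 1/16 + 1/d_i1, which gives d_i1 = 8.381 cm.
That image sits 6.619 cm in front of the second lens, so d_o2 = 6.619 cm.
Applying the thin-lens equation again with f_2 = 36.5 cm and d_o2 = 6.619 cm gives d_i2 = -8.085 cm.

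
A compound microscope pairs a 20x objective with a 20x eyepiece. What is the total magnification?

400

The overall magnification of a compound microscope is the product of the objective and eyepiece magnifications:
M = M_obj x M_eye = 20 x 20 = 400.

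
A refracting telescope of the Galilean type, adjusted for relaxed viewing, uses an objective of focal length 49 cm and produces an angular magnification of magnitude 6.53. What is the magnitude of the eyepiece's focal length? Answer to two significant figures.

|M| = f_obj/|f_eye|, so |f_eye| = f_obj/|M| = 49/6.53 = 7.504 cm.
(The eyepiece is diverging, so its signed focal length is -7.504 cm.)

7.5 cm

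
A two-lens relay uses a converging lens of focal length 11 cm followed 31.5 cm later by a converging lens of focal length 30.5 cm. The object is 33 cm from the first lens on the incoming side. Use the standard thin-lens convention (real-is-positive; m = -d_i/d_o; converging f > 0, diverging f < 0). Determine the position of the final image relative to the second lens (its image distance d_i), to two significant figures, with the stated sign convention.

Applying the thin-lens equation to the first lens, 1/11 = 1/33 + 1/d_i1, which gives d_i1 = 16.500 cm.
That image sits 15.000 cm in front of the second lens, so d_o2 = 15.000 cm.
Applying the thin-lens equation again with f_2 = 30.5 cm and d_o2 = 15.000 cm gives d_i2 = -29.516 cm.

-30 cm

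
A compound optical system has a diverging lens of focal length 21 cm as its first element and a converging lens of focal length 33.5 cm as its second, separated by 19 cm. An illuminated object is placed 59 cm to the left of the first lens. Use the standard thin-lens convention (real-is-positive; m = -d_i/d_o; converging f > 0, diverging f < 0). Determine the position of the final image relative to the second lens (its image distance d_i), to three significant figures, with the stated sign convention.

Applying the thin-lens equation to the first lens, 1/(-21) = 1/59 + 1/d_i1, which gives d_i1 = -15.488 cm.
With d_i1 < 0 the first image is virtual and lies on the object side; the object distance for lens 2 is d_o2 = 19 - (-15.488) = 34.487 cm.
Applying the thin-lens equation again with f_2 = 33.5 cm and d_o2 = 34.487 cm gives d_i2 = 1169.956 cm.

1170 cm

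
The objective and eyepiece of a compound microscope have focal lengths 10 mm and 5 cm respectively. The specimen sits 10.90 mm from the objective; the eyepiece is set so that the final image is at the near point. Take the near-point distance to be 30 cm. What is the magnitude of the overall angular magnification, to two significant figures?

Convert to cm: f_obj = 10 mm = 1 cm; d_o = 10.90 mm = 1.09 cm.
Objective: 1/d_i = 1/f_obj - 1/d_o = 1/1 - 1/1.09 = 0.08257 cm^-1, so d_i = 12.111 cm.
m_obj = -d_i/d_o = -12.111/1.09 = -11.111.
Eyepiece angular magnification (image at near point): M_eye = 1 + D/f_e = 1 + 30/5 = 7.000.
Overall M = m_obj x M_eye = (-11.111)(7.000) = -77.78.
|M| = 77.78.

78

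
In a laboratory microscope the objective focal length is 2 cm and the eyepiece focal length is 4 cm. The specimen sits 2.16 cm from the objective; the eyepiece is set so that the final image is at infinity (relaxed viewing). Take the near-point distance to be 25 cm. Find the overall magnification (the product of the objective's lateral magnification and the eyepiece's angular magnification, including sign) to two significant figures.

-78

Objective: 1/d_i = 1/f_obj - 1/d_o = 1/2 - 1/2.16 = 0.03704 cm^-1, so d_i = 27.000 cm.
m_obj = -d_i/d_o = -27.000/2.16 = -12.500.
Eyepiece angular magnification (image at infinity): M_eye = D/f_e = 25/4 = 6.250.
Overall M = m_obj x M_eye = (-12.500)(6.250) = -78.12.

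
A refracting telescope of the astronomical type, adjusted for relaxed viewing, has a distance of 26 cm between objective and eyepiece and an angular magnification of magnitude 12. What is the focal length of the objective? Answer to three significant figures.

24.0 cm

In normal adjustment the tube length equals f_obj + f_eye and |M| = f_obj/f_eye.
So f_obj = 12 f_eye and 12 f_eye + f_eye = 26 cm, giving f_eye = 26/13 = 2.000 cm and f_obj = 24.000 cm.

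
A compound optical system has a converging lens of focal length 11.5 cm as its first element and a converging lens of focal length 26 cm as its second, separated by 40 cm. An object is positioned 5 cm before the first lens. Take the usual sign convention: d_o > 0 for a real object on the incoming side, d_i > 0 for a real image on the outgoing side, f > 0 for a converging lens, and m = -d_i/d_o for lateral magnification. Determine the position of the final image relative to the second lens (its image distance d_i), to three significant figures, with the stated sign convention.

Applying the thin-lens equation to the first lens, 1/11.5 = 1/5 + 1/d_i1, which gives d_i1 = -8.846 cm.
With d_i1 < 0 the first image is virtual and lies on the object side; the object distance for lens 2 is d_o2 = 40 - (-8.846) = 48.846 cm.
Applying the thin-lens equation again with f_2 = 26 cm and d_o2 = 48.846 cm gives d_i2 = 55.589 cm.

55.6 cm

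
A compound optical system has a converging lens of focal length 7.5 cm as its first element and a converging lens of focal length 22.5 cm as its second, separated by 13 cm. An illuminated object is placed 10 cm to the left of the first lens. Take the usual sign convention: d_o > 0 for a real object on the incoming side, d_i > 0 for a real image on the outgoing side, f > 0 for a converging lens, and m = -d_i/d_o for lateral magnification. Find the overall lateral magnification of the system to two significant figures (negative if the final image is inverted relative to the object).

-1.7

Applying the thin-lens equation to the first lens, 1/7.5 = 1/10 + 1/d_i1, which gives d_i1 = 30.000 cm.
Its lateral magnification is m_1 = -d_i1/d_o1 = -(30.000)/10 = -3.0000.
This image would form 30.000 cm past lens 1, i.e. 17.000 cm beyond lens 2, so it is a virtual object for lens 2: d_o2 = 13 - 30.000 = -17.000 cm.
Applying the thin-lens equation again with f_2 = 22.5 cm and d_o2 = -17.000 cm gives d_i2 = 9.684 cm.
m_2 = -(9.684)/(-17.000) = 0.5696.
Total m = m_1 x m_2 = (-3.0000)(0.5696) = -1.7089.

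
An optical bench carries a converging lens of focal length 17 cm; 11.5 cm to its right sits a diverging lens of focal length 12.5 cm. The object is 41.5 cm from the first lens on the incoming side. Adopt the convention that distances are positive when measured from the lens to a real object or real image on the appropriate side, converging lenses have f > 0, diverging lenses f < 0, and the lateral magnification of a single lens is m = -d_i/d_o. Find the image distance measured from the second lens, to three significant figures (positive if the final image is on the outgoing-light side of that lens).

First lens: d_i1 = 1/(1/17 - 1/41.5) = 28.796 cm.
Since 28.796 cm > 11.5 cm, the first image lies past the second lens and serves as a virtual object: d_o2 = L - d_i1 = -17.296 cm.
Second lens: d_i2 = 1/(1/(-12.5) - 1/(-17.296)) = -45.080 cm.

-45.1 cm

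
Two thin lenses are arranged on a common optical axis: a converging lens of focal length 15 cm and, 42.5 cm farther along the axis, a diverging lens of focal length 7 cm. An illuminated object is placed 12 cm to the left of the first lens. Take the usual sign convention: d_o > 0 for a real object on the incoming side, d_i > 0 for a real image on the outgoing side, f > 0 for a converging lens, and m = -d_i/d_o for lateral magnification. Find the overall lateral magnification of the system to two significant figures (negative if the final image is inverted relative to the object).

0.32

Lens 1: 1/d_i1 = 1/f_1 - 1/d_o1 = 1/15 - 1/12 = -0.01667 cm^-1, so d_i1 = -60.000 cm.
m_1 = -(-60.000)/12 = 5.0000.
The intermediate image is virtual, 60.000 cm to the left of lens 1, so d_o2 = L - d_i1 = 42.5 - (-60.000) = 102.500 cm.
Lens 2: 1/d_i2 = 1/f_2 - 1/d_o2 = 1/(-7) - 1/(102.500) = -0.15261 cm^-1, so d_i2 = -6.553 cm.
m_2 = -(-6.553)/(102.500) = 0.0639.
The system's lateral magnification is m_1 m_2 = (5.0000)(0.0639) = 0.3196.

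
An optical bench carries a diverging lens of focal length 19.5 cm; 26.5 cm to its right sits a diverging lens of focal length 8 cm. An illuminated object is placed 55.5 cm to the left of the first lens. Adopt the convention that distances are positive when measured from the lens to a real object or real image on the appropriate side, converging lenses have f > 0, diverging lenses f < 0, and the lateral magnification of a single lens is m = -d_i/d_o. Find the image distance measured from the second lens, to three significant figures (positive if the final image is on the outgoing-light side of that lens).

Applying the thin-lens equation to the first lens, 1/(-19.5) = 1/55.5 + 1/d_i1, which gives d_i1 = -14.430 cm.
The intermediate image is virtual, 14.430 cm to the left of lens 1, so d_o2 = L - d_i1 = 26.5 - (-14.430) = 40.930 cm.
Applying the thin-lens equation again with f_2 = -8 cm and d_o2 = 40.930 cm gives d_i2 = -6.692 cm.

-6.69 cm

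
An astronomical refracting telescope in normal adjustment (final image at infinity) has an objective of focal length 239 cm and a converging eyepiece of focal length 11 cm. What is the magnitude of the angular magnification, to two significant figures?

|M| = f_obj/|f_eye| = 239/11 = 21.727.

22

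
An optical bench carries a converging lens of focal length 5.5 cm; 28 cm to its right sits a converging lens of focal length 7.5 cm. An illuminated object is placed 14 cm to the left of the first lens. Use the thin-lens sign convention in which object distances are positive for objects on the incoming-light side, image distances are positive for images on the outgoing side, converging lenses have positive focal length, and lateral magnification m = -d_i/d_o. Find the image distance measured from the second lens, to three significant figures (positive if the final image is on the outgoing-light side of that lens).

Applying the thin-lens equation to the first lens, 1/5.5 = 1/14 + 1/d_i1, which gives d_i1 = 9.059 cm.
The intermediate image is 9.059 cm to the right of lens 1, so d_o2 = L - d_i1 = 28 - 9.059 = 18.941 cm.
Applying the thin-lens equation again with f_2 = 7.5 cm and d_o2 = 18.941 cm gives d_i2 = 12.416 cm.

12.4 cm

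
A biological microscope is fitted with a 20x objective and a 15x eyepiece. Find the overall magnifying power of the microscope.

300

The overall magnification of a compound microscope is the product of the objective and eyepiece magnifications:
M = M_obj x M_eye = 20 x 15 = 300.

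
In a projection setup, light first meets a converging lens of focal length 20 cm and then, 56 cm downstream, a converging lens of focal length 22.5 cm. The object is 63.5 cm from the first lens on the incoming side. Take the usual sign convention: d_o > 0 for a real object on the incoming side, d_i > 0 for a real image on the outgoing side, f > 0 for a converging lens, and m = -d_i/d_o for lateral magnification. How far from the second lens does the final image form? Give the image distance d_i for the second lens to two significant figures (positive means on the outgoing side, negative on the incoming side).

Lens 1: 1/d_i1 = 1/f_1 - 1/d_o1 = 1/20 - 1/63.5 = 0.03425 cm^-1, so d_i1 = 29.195 cm.
The intermediate image is 29.195 cm to the right of lens 1, so d_o2 = L - d_i1 = 56 - 29.195 = 26.805 cm.
Lens 2: 1/d_i2 = 1/f_2 - 1/d_o2 = 1/22.5 - 1/(26.805) = 0.00714 cm^-1, so d_i2 = 140.107 cm.

140 cm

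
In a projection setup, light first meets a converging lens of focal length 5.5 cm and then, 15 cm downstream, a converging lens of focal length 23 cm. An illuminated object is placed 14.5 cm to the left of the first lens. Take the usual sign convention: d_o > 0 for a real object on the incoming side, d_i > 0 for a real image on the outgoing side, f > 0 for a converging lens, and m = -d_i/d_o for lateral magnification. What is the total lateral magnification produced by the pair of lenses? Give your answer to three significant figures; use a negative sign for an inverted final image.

Applying the thin-lens equation to the first lens, 1/5.5 = 1/14.5 + 1/d_i1, which gives d_i1 = 8.861 cm.
Its lateral magnification is m_1 = -d_i1/d_o1 = -(8.861)/14.5 = -0.6111.
The intermediate image is 8.861 cm to the right of lens 1, so d_o2 = L - d_i1 = 15 - 8.861 = 6.139 cm.
Applying the thin-lens equation again with f_2 = 23 cm and d_o2 = 6.139 cm gives d_i2 = -8.374 cm.
m_2 = -(-8.374)/(6.139) = 1.3641.
Overall magnification: m = m_1 m_2 = -0.8336.

-0.834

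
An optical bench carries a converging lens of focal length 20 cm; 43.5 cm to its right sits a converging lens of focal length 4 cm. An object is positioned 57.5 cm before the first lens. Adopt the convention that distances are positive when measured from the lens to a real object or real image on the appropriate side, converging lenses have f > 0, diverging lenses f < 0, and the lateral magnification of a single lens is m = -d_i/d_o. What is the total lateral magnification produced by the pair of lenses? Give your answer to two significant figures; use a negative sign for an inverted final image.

0.24

First lens: d_i1 = 1/(1/20 - 1/57.5) = 30.667 cm.
m_1 = -(30.667)/57.5 = -0.5333.
The intermediate image is 30.667 cm to the right of lens 1, so d_o2 = L - d_i1 = 43.5 - 30.667 = 12.833 cm.
Second lens: d_i2 = 1/(1/4 - 1/(12.833)) = 5.811 cm.
m_2 = -(5.811)/(12.833) = -0.4528.
Total m = m_1 x m_2 = (-0.5333)(-0.4528) = 0.2415.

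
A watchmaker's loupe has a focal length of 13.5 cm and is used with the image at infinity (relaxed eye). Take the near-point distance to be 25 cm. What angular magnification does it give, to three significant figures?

1.85

M = D/f = 25/13.5 = 1.852.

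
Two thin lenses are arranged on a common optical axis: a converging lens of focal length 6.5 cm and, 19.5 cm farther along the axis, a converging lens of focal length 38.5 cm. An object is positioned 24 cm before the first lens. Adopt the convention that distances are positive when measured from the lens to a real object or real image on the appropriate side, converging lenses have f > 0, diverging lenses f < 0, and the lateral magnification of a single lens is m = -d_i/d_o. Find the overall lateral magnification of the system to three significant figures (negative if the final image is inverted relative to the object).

Applying the thin-lens equation to the first lens, 1/6.5 = 1/24 + 1/d_i1, which gives d_i1 = 8.914 cm.
Its lateral magnification is m_1 = -d_i1/d_o1 = -(8.914)/24 = -0.3714.
The intermediate image is 8.914 cm to the right of lens 1, so d_o2 = L - d_i1 = 19.5 - 8.914 = 10.586 cm.
Applying the thin-lens equation again with f_2 = 38.5 cm and d_o2 = 10.586 cm gives d_i2 = -14.600 cm.
m_2 = -(-14.600)/(10.586) = 1.3792.
Overall magnification: m = m_1 m_2 = -0.5123.

-0.512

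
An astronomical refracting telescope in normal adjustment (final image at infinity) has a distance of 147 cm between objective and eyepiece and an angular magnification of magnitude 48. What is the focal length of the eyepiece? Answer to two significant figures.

In normal adjustment the tube length equals f_obj + f_eye and |M| = f_obj/f_eye.
So f_obj = 48 f_eye and 48 f_eye + f_eye = 147 cm, giving f_eye = 147/49 = 3.000 cm and f_obj = 144.000 cm.

3.0 cm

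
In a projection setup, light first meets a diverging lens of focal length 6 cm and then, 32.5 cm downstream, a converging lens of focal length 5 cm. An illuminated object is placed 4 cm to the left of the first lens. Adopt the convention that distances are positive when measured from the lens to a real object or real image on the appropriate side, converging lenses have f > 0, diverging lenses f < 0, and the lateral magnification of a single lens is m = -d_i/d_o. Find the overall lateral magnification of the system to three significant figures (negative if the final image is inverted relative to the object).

Applying the thin-lens equation to the first lens, 1/(-6) = 1/4 + 1/d_i1, which gives d_i1 = -2.400 cm.
Its lateral magnification is m_1 = -d_i1/d_o1 = -(-2.400)/4 = 0.6000.
With d_i1 < 0 the first image is virtual and lies on the object side; the object distance for lens 2 is d_o2 = 32.5 - (-2.400) = 34.900 cm.
Applying the thin-lens equation again with f_2 = 5 cm and d_o2 = 34.900 cm gives d_i2 = 5.836 cm.
m_2 = -(5.836)/(34.900) = -0.1672.
Overall magnification: m = m_1 m_2 = -0.1003.

-0.100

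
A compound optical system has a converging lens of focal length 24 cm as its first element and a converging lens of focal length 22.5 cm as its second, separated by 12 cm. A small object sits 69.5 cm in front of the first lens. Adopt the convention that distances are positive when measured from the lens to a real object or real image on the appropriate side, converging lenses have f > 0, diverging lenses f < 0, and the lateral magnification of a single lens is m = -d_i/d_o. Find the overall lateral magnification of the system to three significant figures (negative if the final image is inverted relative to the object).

-0.252

First lens: d_i1 = 1/(1/24 - 1/69.5) = 36.659 cm.
m_1 = -(36.659)/69.5 = -0.5275.
Since 36.659 cm > 12 cm, the first image lies past the second lens and serves as a virtual object: d_o2 = L - d_i1 = -24.659 cm.
Second lens: d_i2 = 1/(1/22.5 - 1/(-24.659)) = 11.765 cm.
m_2 = -(11.765)/(-24.659) = 0.4771.
Total m = m_1 x m_2 = (-0.5275)(0.4771) = -0.2517.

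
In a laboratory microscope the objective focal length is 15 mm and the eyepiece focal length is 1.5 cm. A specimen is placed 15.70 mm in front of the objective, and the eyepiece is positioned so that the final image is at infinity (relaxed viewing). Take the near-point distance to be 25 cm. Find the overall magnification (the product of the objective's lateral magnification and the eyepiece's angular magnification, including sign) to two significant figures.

-360

Convert to cm: f_obj = 15 mm = 1.5 cm; d_o = 15.70 mm = 1.57 cm.
Objective: 1/d_i = 1/f_obj - 1/d_o = 1/1.5 - 1/1.57 = 0.02972 cm^-1, so d_i = 33.643 cm.
m_obj = -d_i/d_o = -33.643/1.57 = -21.429.
Eyepiece angular magnification (image at infinity): M_eye = D/f_e = 25/1.5 = 16.667.
Overall M = m_obj x M_eye = (-21.429)(16.667) = -357.14.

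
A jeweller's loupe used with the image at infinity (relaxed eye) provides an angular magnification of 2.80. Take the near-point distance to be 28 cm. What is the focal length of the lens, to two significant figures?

10 cm

For the image at infinity, M = D/f.
f = D/M = 28/2.8 = 10.000 cm.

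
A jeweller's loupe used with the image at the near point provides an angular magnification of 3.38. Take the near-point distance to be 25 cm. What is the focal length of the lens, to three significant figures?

For the image at the near point, M = 1 + D/f.
f = D/(M - 1) = 25/(3.38 - 1) = 10.504 cm.

10.5 cm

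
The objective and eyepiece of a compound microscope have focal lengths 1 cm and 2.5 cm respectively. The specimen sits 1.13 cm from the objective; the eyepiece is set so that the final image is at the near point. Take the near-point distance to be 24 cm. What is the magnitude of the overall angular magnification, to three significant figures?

81.5

Objective: 1/d_i = 1/f_obj - 1/d_o = 1/1 - 1/1.13 = 0.11504 cm^-1, so d_i = 8.692 cm.
m_obj = -d_i/d_o = -8.692/1.13 = -7.692.
Eyepiece angular magnification (image at near point): M_eye = 1 + D/f_e = 1 + 24/2.5 = 10.600.
Overall M = m_obj x M_eye = (-7.692)(10.600) = -81.54.
|M| = 81.54.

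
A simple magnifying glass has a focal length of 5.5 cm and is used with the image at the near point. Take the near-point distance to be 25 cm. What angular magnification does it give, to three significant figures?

5.55

M = 1 + D/f = 1 + 25/5.5 = 5.545.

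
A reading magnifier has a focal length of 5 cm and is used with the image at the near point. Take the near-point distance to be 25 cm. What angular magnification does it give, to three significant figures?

M = 1 + D/f = 1 + 25/5 = 6.000.

6.00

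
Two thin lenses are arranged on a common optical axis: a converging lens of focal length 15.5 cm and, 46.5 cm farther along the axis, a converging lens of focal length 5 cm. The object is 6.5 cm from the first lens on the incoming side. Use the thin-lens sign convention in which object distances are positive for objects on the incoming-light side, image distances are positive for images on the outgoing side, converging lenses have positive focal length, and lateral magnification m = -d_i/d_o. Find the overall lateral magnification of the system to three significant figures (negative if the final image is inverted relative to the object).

-0.163

First lens: d_i1 = 1/(1/15.5 - 1/6.5) = -11.194 cm.
m_1 = -(-11.194)/6.5 = 1.7222.
The intermediate image is virtual, 11.194 cm to the left of lens 1, so d_o2 = L - d_i1 = 46.5 - (-11.194) = 57.694 cm.
Second lens: d_i2 = 1/(1/5 - 1/(57.694)) = 5.474 cm.
m_2 = -(5.474)/(57.694) = -0.0949.
Total m = m_1 x m_2 = (1.7222)(-0.0949) = -0.1634.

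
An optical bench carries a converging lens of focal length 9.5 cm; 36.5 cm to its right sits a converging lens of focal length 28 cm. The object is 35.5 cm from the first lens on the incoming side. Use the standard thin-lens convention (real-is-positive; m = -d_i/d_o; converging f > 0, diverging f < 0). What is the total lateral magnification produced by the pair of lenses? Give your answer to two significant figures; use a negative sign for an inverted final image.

-2.3

First lens: d_i1 = 1/(1/9.5 - 1/35.5) = 12.971 cm.
m_1 = -(12.971)/35.5 = -0.3654.
The intermediate image is 12.971 cm to the right of lens 1, so d_o2 = L - d_i1 = 36.5 - 12.971 = 23.529 cm.
Second lens: d_i2 = 1/(1/28 - 1/(23.529)) = -147.346 cm.
m_2 = -(-147.346)/(23.529) = 6.2624.
Overall magnification: m = m_1 m_2 = -2.2882.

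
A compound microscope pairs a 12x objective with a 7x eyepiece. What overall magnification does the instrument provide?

The overall magnification of a compound microscope is the product of the objective and eyepiece magnifications:
M = M_obj x M_eye = 12 x 7 = 84.

84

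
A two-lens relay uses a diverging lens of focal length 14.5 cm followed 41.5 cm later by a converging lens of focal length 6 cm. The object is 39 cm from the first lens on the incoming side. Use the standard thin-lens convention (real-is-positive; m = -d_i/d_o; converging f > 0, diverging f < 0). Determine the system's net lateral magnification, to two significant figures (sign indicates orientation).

-0.035

Lens 1: 1/d_i1 = 1/f_1 - 1/d_o1 = 1/(-14.5) - 1/39 = -0.09461 cm^-1, so d_i1 = -10.570 cm.
m_1 = -(-10.570)/39 = 0.2710.
The intermediate image is virtual, 10.570 cm to the left of lens 1, so d_o2 = L - d_i1 = 41.5 - (-10.570) = 52.070 cm.
Lens 2: 1/d_i2 = 1/f_2 - 1/d_o2 = 1/6 - 1/(52.070) = 0.14746 cm^-1, so d_i2 = 6.781 cm.
m_2 = -(6.781)/(52.070) = -0.1302.
Total m = m_1 x m_2 = (0.2710)(-0.1302) = -0.0353.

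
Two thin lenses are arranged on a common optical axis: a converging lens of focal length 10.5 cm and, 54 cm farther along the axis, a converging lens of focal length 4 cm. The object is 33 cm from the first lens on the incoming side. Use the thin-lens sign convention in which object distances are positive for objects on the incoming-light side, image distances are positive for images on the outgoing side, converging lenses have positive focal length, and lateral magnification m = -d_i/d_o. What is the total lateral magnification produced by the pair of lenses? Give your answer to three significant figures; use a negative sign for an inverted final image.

0.0539

Applying the thin-lens equation to the first lens, 1/10.5 = 1/33 + 1/d_i1, which gives d_i1 = 15.400 cm.
Its lateral magnification is m_1 = -d_i1/d_o1 = -(15.400)/33 = -0.4667.
That image sits 38.600 cm in front of the second lens, so d_o2 = 38.600 cm.
Applying the thin-lens equation again with f_2 = 4 cm and d_o2 = 38.600 cm gives d_i2 = 4.462 cm.
m_2 = -(4.462)/(38.600) = -0.1156.
Total m = m_1 x m_2 = (-0.4667)(-0.1156) = 0.0539.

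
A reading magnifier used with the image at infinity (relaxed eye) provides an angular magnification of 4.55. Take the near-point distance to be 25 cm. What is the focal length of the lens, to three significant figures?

5.49 cm

For the image at infinity, M = D/f.
f = D/M = 25/4.55 = 5.495 cm.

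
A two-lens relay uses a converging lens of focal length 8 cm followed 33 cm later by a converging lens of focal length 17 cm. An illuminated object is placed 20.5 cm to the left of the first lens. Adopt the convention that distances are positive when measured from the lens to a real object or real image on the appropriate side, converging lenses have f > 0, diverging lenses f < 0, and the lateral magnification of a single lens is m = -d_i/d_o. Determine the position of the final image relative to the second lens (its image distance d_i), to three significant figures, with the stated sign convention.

First lens: d_i1 = 1/(1/8 - 1/20.5) = 13.120 cm.
The intermediate image is 13.120 cm to the right of lens 1, so d_o2 = L - d_i1 = 33 - 13.120 = 19.880 cm.
Second lens: d_i2 = 1/(1/17 - 1/(19.880)) = 117.347 cm.

117 cm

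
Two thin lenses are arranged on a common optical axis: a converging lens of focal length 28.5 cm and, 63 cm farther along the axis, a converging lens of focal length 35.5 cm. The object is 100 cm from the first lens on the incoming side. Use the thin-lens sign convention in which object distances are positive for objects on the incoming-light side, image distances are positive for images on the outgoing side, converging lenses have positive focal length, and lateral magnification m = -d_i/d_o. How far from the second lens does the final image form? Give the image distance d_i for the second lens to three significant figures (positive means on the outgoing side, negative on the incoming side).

First lens: d_i1 = 1/(1/28.5 - 1/100) = 39.860 cm.
The intermediate image is 39.860 cm to the right of lens 1, so d_o2 = L - d_i1 = 63 - 39.860 = 23.140 cm.
Second lens: d_i2 = 1/(1/35.5 - 1/(23.140)) = -66.461 cm.

-66.5 cm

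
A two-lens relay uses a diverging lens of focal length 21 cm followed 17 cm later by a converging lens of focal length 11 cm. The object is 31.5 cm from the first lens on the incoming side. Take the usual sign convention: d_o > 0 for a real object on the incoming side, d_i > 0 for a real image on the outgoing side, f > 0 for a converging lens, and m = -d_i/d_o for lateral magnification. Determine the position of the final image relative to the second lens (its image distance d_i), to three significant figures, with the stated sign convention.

First lens: d_i1 = 1/(1/(-21) - 1/31.5) = -12.600 cm.
With d_i1 < 0 the first image is virtual and lies on the object side; the object distance for lens 2 is d_o2 = 17 - (-12.600) = 29.600 cm.
Second lens: d_i2 = 1/(1/11 - 1/(29.600)) = 17.505 cm.

17.5 cm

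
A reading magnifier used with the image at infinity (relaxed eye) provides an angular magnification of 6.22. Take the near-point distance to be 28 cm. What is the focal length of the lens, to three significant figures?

4.50 cm

For the image at infinity, M = D/f.
f = D/M = 28/6.22 = 4.502 cm.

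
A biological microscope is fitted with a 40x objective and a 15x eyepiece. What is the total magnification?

600

The overall magnification of a compound microscope is the product of the objective and eyepiece magnifications:
M = M_obj x M_eye = 40 x 15 = 600.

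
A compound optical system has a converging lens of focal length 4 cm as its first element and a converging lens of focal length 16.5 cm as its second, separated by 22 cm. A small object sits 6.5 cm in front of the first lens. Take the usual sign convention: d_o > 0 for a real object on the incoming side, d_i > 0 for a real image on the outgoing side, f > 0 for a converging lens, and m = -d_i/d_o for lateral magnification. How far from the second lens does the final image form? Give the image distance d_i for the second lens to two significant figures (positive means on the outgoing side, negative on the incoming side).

First lens: d_i1 = 1/(1/4 - 1/6.5) = 10.400 cm.
That image sits 11.600 cm in front of the second lens, so d_o2 = 11.600 cm.
Second lens: d_i2 = 1/(1/16.5 - 1/(11.600)) = -39.061 cm.

-39 cm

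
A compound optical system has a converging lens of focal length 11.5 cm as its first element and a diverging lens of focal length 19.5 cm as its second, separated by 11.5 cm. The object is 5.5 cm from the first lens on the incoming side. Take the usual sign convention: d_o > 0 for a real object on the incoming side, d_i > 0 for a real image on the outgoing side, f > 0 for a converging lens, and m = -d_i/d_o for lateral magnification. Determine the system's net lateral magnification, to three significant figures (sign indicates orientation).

Lens 1: 1/d_i1 = 1/f_1 - 1/d_o1 = 1/11.5 - 1/5.5 = -0.09486 cm^-1, so d_i1 = -10.542 cm.
m_1 = -(-10.542)/5.5 = 1.9167.
The intermediate image is virtual, 10.542 cm to the left of lens 1, so d_o2 = L - d_i1 = 11.5 - (-10.542) = 22.042 cm.
Lens 2: 1/d_i2 = 1/f_2 - 1/d_o2 = 1/(-19.5) - 1/(22.042) = -0.09665 cm^-1, so d_i2 = -10.347 cm.
m_2 = -(-10.347)/(22.042) = 0.4694.
The system's lateral magnification is m_1 m_2 = (1.9167)(0.4694) = 0.8997.

0.900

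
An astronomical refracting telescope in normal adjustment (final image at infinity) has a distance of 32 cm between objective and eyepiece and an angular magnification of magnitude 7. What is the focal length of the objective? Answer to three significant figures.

In normal adjustment the tube length equals f_obj + f_eye and |M| = f_obj/f_eye.
So f_obj = 7 f_eye and 7 f_eye + f_eye = 32 cm, giving f_eye = 32/8 = 4.000 cm and f_obj = 28.000 cm.

28.0 cm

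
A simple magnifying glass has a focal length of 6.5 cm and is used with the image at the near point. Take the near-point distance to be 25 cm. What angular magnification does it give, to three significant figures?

4.85

M = 1 + D/f = 1 + 25/6.5 = 4.846.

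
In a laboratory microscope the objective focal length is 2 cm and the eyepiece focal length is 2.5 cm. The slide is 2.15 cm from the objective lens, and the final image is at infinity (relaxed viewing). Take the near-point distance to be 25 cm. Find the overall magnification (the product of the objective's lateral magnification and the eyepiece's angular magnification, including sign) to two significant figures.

-130

Objective: 1/d_i = 1/f_obj - 1/d_o = 1/2 - 1/2.15 = 0.03488 cm^-1, so d_i = 28.667 cm.
m_obj = -d_i/d_o = -28.667/2.15 = -13.333.
Eyepiece angular magnification (image at infinity): M_eye = D/f_e = 25/2.5 = 10.000.
Overall M = m_obj x M_eye = (-13.333)(10.000) = -133.33.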